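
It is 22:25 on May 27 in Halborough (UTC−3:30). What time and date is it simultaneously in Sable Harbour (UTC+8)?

09:55 on May 28

In UTC: 22:25 + 3:30 = 01:55 on May 28.
Sable Harbour is UTC+8:00: 01:55 + 8:00 = 09:55 on May 28.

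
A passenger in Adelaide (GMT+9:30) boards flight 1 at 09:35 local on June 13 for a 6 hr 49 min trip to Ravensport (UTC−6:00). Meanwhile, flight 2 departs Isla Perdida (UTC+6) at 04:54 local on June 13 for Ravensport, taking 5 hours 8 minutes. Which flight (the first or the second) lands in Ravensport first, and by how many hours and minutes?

the second, by 2 hours 52 minutes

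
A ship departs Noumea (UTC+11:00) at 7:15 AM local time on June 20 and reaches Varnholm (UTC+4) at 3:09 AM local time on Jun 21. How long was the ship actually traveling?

26 hours 54 minutes

Departure in UTC: 7:15 AM − 11:00 = 8:15 PM on Jun 19.
Arrival in UTC: 3:09 AM − 4:00 = 11:09 PM on Jun 20.
Elapsed = 11:09 PM − 8:15 PM (+1 day) = 26 hours 54 minutes.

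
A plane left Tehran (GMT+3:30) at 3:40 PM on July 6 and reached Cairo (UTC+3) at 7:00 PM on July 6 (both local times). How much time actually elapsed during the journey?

3 hours 50 minutes

Departure in UTC: 3:40 PM − 3:30 = 12:10 PM on Jul 6.
Arrival in UTC: 7:00 PM − 3:00 = 4:00 PM on Jul 6.
Elapsed = 4:00 PM − 12:10 PM = 3 hours 50 minutes.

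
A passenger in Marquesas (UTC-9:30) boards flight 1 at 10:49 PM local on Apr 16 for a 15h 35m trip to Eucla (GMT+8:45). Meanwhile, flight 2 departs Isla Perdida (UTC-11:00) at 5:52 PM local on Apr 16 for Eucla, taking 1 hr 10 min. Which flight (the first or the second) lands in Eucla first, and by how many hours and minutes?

Flight 1 in UTC: 10:49 PM + 9:30 = 8:19 AM on Apr 17.
+15 hours 35 minutes → arrive 11:54 PM UTC on Apr 17.
Flight 2 in UTC: 5:52 PM + 11:00 = 4:52 AM on Apr 17.
+1 hour 10 minutes → arrive 6:02 AM UTC on Apr 17.
Flight 2 lands earlier by 17 hours 52 minutes.

the second, by 17 hours 52 minutes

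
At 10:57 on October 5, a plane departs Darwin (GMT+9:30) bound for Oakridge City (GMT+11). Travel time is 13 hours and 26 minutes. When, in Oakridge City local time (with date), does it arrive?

Convert departure to UTC: 10:57 − 9:30 = 01:27 UTC on Oct 5.
Add 13 hours and 26 minutes travel time → 14:53 UTC.
Oakridge City is UTC+11:00, so local arrival = 14:53 + 11:00 = 01:53 on Oct 6.

01:53 on October 6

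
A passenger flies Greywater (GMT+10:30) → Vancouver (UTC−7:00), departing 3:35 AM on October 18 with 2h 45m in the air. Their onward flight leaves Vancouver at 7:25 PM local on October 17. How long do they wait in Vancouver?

6 hours 35 minutes

Convert departure to UTC: 3:35 AM − 10:30 = 5:05 PM UTC on Oct 17.
Add 2 hours and 45 minutes flight time → 7:50 PM UTC.
Vancouver is UTC−7:00, so local arrival = 7:50 PM − 7:00 = 12:50 PM on Oct 17.
Layover = 7:25 PM − 12:50 PM = 6 hours 35 minutes.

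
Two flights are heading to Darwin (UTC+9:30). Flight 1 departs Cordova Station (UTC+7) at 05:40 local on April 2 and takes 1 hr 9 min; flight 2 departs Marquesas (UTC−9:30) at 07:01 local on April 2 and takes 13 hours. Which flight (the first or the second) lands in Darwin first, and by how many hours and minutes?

Flight 1 in UTC: 05:40 − 7:00 = 22:40 on Apr 1.
+1 hour 9 minutes → arrive 23:49 UTC on Apr 1.
Flight 2 in UTC: 07:01 + 9:30 = 16:31 on Apr 2.
+13 hours → arrive 05:31 UTC on Apr 3.
Flight 1 lands earlier by 29 hours 42 minutes.

the first, by 29 hours 42 minutes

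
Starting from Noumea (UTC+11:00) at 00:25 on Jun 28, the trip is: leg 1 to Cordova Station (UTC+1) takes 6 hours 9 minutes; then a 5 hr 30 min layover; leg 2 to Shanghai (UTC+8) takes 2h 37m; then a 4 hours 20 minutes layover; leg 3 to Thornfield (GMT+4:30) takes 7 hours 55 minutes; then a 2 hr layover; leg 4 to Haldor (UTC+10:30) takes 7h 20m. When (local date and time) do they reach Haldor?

Convert departure to UTC: 00:25 − 11:00 = 13:25 UTC on Jun 27.
Add 6 hours and 9 minutes leg 1 → 19:34 UTC.
Add 5 hours and 30 minutes layover in Cordova Station → 01:04 UTC (Jun 28).
Add 2 hours and 37 minutes leg 2 → 03:41 UTC.
Add 4 hours and 20 minutes layover in Shanghai → 08:01 UTC.
Add 7 hours 55 minutes leg 3 → 15:56 UTC.
Add 2 hours layover in Thornfield → 17:56 UTC.
Add 7 hours 20 minutes leg 4 → 01:16 UTC (Jun 29).
Haldor is UTC+10:30, so local arrival = 01:16 + 10:30 = 11:46 on Jun 29.

11:46 on June 29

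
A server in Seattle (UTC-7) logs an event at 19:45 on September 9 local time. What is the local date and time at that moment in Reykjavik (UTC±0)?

In UTC: 19:45 + 7:00 = 02:45 on Sep 10.
Reykjavik is UTC+0, so it is 02:45 on Sep 10.

02:45 on September 10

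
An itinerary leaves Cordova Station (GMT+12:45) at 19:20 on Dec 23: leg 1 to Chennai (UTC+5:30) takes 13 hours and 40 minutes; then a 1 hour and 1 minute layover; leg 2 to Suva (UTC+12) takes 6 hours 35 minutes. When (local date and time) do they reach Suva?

Convert departure to UTC: 19:20 − 12:45 = 06:35 UTC on Dec 23.
Add 13 hours and 40 minutes leg 1 → 20:15 UTC.
Add 1 hour 1 minute layover in Chennai → 21:16 UTC.
Add 6 hours 35 minutes leg 2 → 03:51 UTC (Dec 24).
Suva is UTC+12:00, so local arrival = 03:51 + 12:00 = 15:51 on Dec 24.

15:51 on December 24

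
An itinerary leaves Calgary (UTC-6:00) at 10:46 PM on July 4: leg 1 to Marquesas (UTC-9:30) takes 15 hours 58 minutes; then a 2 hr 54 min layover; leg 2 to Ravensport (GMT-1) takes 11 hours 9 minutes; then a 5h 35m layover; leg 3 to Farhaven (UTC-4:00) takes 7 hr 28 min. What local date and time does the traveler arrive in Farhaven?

Convert departure to UTC: 10:46 PM + 6:00 = 4:46 AM UTC on Jul 5.
Add 15 hours 58 minutes leg 1 → 8:44 PM UTC.
Add 2 hours 54 minutes layover in Marquesas → 11:38 PM UTC.
Add 11 hours 9 minutes leg 2 → 10:47 AM UTC (Jul 6).
Add 5 hours 35 minutes layover in Ravensport → 4:22 PM UTC.
Add 7 hours 28 minutes leg 3 → 11:50 PM UTC.
Farhaven is UTC−4:00, so local arrival = 11:50 PM − 4:00 = 7:50 PM on Jul 6.

7:50 PM on Jul 6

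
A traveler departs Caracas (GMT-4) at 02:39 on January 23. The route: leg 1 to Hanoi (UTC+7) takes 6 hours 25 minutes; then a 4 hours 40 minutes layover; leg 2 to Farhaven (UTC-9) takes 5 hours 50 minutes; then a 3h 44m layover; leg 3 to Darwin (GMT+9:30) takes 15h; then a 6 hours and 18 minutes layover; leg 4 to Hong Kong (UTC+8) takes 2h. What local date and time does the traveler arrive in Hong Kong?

Convert departure to UTC: 02:39 + 4:00 = 06:39 UTC on Jan 23.
Add 6 hours 25 minutes leg 1 → 13:04 UTC.
Add 4 hours and 40 minutes layover in Hanoi → 17:44 UTC.
Add 5 hours and 50 minutes leg 2 → 23:34 UTC.
Add 3 hours 44 minutes layover in Farhaven → 03:18 UTC (Jan 24).
Add 15 hours leg 3 → 18:18 UTC.
Add 6 hours and 18 minutes layover in Darwin → 00:36 UTC (Jan 25).
Add 2 hours leg 4 → 02:36 UTC.
Hong Kong is UTC+8:00, so local arrival = 02:36 + 8:00 = 10:36 on Jan 25.

10:36 on January 25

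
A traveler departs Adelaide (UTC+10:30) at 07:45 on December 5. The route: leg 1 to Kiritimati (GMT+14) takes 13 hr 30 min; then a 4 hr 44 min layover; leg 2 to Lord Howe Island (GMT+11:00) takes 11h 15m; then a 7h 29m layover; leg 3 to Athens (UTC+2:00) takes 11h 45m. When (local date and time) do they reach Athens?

Convert departure to UTC: 07:45 − 10:30 = 21:15 UTC on Dec 4.
Add 13 hours and 30 minutes leg 1 → 10:45 UTC (Dec 5).
Add 4 hours and 44 minutes layover in Kiritimati → 15:29 UTC.
Add 11 hours and 15 minutes leg 2 → 02:44 UTC (Dec 6).
Add 7 hours 29 minutes layover in Lord Howe Island → 10:13 UTC.
Add 11 hours and 45 minutes leg 3 → 21:58 UTC.
Athens is UTC+2:00, so local arrival = 21:58 + 2:00 = 23:58 on Dec 6.

23:58 on Dec 6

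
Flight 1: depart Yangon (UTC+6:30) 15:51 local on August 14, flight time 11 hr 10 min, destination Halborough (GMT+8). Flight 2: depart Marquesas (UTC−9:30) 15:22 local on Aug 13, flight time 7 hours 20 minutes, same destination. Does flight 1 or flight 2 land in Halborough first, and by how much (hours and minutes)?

Flight 1 in UTC: 15:51 − 6:30 = 09:21 on Aug 14.
+11 hours and 10 minutes → arrive 20:31 UTC on Aug 14.
Flight 2 in UTC: 15:22 + 9:30 = 00:52 on Aug 14.
+7 hours and 20 minutes → arrive 08:12 UTC on Aug 14.
Flight 2 lands earlier by 12 hours 19 minutes.

the second, by 12 hours 19 minutes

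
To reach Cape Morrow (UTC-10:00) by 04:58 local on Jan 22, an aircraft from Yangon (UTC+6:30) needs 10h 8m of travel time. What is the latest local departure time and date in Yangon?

11:20 on Jan 22

Target arrival in UTC: 04:58 + 10:00 = 14:58 on Jan 22.
Subtract 10 hours 8 minutes → departure 04:50 UTC on Jan 22.
Yangon is UTC+6:30: 04:50 + 6:30 = 11:20 on Jan 22.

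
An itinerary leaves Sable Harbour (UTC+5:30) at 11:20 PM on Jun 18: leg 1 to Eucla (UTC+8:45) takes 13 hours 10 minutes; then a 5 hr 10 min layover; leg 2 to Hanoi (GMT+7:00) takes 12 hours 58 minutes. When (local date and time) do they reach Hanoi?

8:08 AM on Jun 20

Convert departure to UTC: 11:20 PM − 5:30 = 5:50 PM UTC on Jun 18.
Add 13 hours and 10 minutes leg 1 → 7:00 AM UTC (Jun 19).
Add 5 hours and 10 minutes layover in Eucla → 12:10 PM UTC.
Add 12 hours 58 minutes leg 2 → 1:08 AM UTC (Jun 20).
Hanoi is UTC+7:00, so local arrival = 1:08 AM + 7:00 = 8:08 AM on Jun 20.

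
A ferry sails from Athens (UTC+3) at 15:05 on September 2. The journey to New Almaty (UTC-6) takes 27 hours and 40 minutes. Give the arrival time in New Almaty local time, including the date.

Convert departure to UTC: 15:05 − 3:00 = 12:05 UTC on Sep 2.
Add 27 hours 40 minutes travel time → 15:45 UTC (Sep 3).
New Almaty is UTC−6:00, so local arrival = 15:45 − 6:00 = 09:45 on Sep 3.

09:45 on Sep 3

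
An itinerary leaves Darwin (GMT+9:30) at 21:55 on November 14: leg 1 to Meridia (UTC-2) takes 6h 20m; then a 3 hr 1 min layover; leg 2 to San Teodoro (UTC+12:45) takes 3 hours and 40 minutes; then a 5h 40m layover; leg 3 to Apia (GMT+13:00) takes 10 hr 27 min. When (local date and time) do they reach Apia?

Convert departure to UTC: 21:55 − 9:30 = 12:25 UTC on Nov 14.
Add 6 hours and 20 minutes leg 1 → 18:45 UTC.
Add 3 hours and 1 minute layover in Meridia → 21:46 UTC.
Add 3 hours and 40 minutes leg 2 → 01:26 UTC (Nov 15).
Add 5 hours and 40 minutes layover in San Teodoro → 07:06 UTC.
Add 10 hours 27 minutes leg 3 → 17:33 UTC.
Apia is UTC+13:00, so local arrival = 17:33 + 13:00 = 06:33 on Nov 16.

06:33 on November 16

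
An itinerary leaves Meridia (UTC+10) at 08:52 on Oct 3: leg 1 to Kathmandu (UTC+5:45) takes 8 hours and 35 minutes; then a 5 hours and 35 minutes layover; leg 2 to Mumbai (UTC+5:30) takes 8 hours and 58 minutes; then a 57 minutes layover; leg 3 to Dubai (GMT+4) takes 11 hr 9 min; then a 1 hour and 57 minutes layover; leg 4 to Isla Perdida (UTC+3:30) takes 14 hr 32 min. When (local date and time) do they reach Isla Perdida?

Convert departure to UTC: 08:52 − 10:00 = 22:52 UTC on Oct 2.
Add 8 hours and 35 minutes leg 1 → 07:27 UTC (Oct 3).
Add 5 hours 35 minutes layover in Kathmandu → 13:02 UTC.
Add 8 hours and 58 minutes leg 2 → 22:00 UTC.
Add 57 minutes layover in Mumbai → 22:57 UTC.
Add 11 hours and 9 minutes leg 3 → 10:06 UTC (Oct 4).
Add 1 hour and 57 minutes layover in Dubai → 12:03 UTC.
Add 14 hours and 32 minutes leg 4 → 02:35 UTC (Oct 5).
Isla Perdida is UTC+3:30, so local arrival = 02:35 + 3:30 = 06:05 on Oct 5.

06:05 on October 5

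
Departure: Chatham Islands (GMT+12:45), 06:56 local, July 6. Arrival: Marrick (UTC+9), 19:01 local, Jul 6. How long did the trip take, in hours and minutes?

15 hours 50 minutes

Marrick is 3:45 behind Chatham Islands.
Clock-face elapsed time (ignoring zones) is 12 hours 5 minutes.
Actual elapsed = 12 hours 5 minutes + 3:45 = 15 hours 50 minutes.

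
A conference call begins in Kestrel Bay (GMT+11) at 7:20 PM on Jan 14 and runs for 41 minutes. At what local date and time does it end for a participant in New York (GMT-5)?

4:01 AM on Jan 14

Convert start to UTC: 7:20 PM − 11:00 = 8:20 AM UTC on Jan 14.
Add 41 minutes duration → 9:01 AM UTC.
New York is UTC−5:00, so local end time = 9:01 AM − 5:00 = 4:01 AM on Jan 14.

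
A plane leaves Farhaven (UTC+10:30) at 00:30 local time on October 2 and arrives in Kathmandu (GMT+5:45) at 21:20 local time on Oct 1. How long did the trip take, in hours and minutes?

1 hour 35 minutes

Departure in UTC: 00:30 − 10:30 = 14:00 on Oct 1.
Arrival in UTC: 21:20 − 5:45 = 15:35 on Oct 1.
Elapsed = 15:35 − 14:00 = 1 hour 35 minutes.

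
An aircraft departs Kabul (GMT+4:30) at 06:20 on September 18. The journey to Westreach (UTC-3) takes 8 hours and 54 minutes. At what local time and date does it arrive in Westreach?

Westreach is 7:30 behind Kabul.
After 8 hours 54 minutes it is 15:14 in Kabul.
Shift by the zone difference: 15:14 − 7:30 = 07:44 on Sep 18 in Westreach.

07:44 on Sep 18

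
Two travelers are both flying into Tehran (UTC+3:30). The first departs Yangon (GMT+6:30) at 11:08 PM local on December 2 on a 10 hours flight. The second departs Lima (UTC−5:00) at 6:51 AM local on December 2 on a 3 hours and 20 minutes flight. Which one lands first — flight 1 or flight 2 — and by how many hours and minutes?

the second, by 11 hours 27 minutes

Flight 1 in UTC: 11:08 PM − 6:30 = 4:38 PM on Dec 2.
+10 hours → arrive 2:38 AM UTC on Dec 3.
Flight 2 in UTC: 6:51 AM + 5:00 = 11:51 AM on Dec 2.
+3 hours and 20 minutes → arrive 3:11 PM UTC on Dec 2.
Flight 2 lands earlier by 11 hours 27 minutes.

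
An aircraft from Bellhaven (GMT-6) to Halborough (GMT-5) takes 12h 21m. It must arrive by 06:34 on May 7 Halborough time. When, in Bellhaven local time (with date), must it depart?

Target arrival in UTC: 06:34 + 5:00 = 11:34 on May 7.
Subtract 12 hours and 21 minutes → departure 23:13 UTC on May 6.
Bellhaven is UTC−6:00: 23:13 − 6:00 = 17:13 on May 6.

17:13 on May 6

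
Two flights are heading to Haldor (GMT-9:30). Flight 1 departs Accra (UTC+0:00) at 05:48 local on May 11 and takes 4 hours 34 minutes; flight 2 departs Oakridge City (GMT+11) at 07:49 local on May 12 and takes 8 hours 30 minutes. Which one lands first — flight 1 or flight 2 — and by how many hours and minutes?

the first, by 18 hours 57 minutes

Flight 1 departs at 05:48 UTC (May 11).
+4 hours and 34 minutes → arrive 10:22 UTC on May 11.
Flight 2 in UTC: 07:49 − 11:00 = 20:49 on May 11.
+8 hours and 30 minutes → arrive 05:19 UTC on May 12.
Flight 1 lands earlier by 18 hours 57 minutes.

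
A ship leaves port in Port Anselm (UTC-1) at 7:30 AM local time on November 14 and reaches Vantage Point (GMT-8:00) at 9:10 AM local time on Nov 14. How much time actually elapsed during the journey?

8 hours 40 minutes

Departure in UTC: 7:30 AM + 1:00 = 8:30 AM on Nov 14.
Arrival in UTC: 9:10 AM + 8:00 = 5:10 PM on Nov 14.
Elapsed = 5:10 PM − 8:30 AM = 8 hours 40 minutes.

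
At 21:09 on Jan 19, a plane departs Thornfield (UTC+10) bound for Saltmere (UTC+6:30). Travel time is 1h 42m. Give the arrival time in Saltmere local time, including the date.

19:21 on Jan 19

Convert departure to UTC: 21:09 − 10:00 = 11:09 UTC on Jan 19.
Add 1 hour and 42 minutes travel time → 12:51 UTC.
Saltmere is UTC+6:30, so local arrival = 12:51 + 6:30 = 19:21 on Jan 19.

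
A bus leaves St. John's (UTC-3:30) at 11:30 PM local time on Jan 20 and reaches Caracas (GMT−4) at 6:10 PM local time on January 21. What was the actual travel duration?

Caracas is 0:30 behind St. John's.
Clock-face elapsed time (ignoring zones) is 18 hours 40 minutes.
Actual elapsed = 18 hours 40 minutes + 0:30 = 19 hours 10 minutes.

19 hours 10 minutes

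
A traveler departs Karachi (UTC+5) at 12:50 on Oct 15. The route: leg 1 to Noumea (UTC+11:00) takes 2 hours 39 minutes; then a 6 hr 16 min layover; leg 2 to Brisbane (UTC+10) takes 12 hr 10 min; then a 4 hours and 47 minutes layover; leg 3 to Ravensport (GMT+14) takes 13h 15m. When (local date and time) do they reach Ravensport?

12:57 on October 17

Convert departure to UTC: 12:50 − 5:00 = 07:50 UTC on Oct 15.
Add 2 hours and 39 minutes leg 1 → 10:29 UTC.
Add 6 hours 16 minutes layover in Noumea → 16:45 UTC.
Add 12 hours and 10 minutes leg 2 → 04:55 UTC (Oct 16).
Add 4 hours and 47 minutes layover in Brisbane → 09:42 UTC.
Add 13 hours and 15 minutes leg 3 → 22:57 UTC.
Ravensport is UTC+14:00, so local arrival = 22:57 + 14:00 = 12:57 on Oct 17.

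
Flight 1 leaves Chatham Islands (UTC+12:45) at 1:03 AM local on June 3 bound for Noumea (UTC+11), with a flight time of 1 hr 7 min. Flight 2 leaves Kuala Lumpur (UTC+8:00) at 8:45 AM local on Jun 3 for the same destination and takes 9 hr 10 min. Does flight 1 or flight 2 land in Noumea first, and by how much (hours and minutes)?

the first, by 20 hours 30 minutes

Flight 1 in UTC: 1:03 AM − 12:45 = 12:18 PM on Jun 2.
+1 hour and 7 minutes → arrive 1:25 PM UTC on Jun 2.
Flight 2 in UTC: 8:45 AM − 8:00 = 12:45 AM on Jun 3.
+9 hours 10 minutes → arrive 9:55 AM UTC on Jun 3.
Flight 1 lands earlier by 20 hours 30 minutes.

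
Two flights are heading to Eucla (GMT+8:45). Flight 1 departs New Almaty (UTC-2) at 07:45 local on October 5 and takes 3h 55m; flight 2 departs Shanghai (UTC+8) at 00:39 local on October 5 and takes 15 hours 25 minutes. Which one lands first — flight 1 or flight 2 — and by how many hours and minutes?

the second, by 5 hours 36 minutes

Flight 1 in UTC: 07:45 + 2:00 = 09:45 on Oct 5.
+3 hours and 55 minutes → arrive 13:40 UTC on Oct 5.
Flight 2 in UTC: 00:39 − 8:00 = 16:39 on Oct 4.
+15 hours 25 minutes → arrive 08:04 UTC on Oct 5.
Flight 2 lands earlier by 5 hours 36 minutes.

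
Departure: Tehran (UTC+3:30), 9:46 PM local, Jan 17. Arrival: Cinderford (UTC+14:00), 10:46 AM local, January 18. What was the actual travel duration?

Departure in UTC: 9:46 PM − 3:30 = 6:16 PM on Jan 17.
Arrival in UTC: 10:46 AM − 14:00 = 8:46 PM on Jan 17.
Elapsed = 8:46 PM − 6:16 PM = 2 hours 30 minutes.

2 hours 30 minutes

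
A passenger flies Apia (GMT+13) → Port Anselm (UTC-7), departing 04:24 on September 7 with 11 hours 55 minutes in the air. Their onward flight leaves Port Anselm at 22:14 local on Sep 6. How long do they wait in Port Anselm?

Convert departure to UTC: 04:24 − 13:00 = 15:24 UTC on Sep 6.
Add 11 hours and 55 minutes flight time → 03:19 UTC (Sep 7).
Port Anselm is UTC−7:00, so local arrival = 03:19 − 7:00 = 20:19 on Sep 6.
Layover = 22:14 − 20:19 = 1 hour 55 minutes.

1 hour 55 minutes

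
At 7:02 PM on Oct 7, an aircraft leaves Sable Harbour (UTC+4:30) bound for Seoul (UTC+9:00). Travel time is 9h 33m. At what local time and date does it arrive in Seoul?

Convert departure to UTC: 7:02 PM − 4:30 = 2:32 PM UTC on Oct 7.
Add 9 hours and 33 minutes travel time → 12:05 AM UTC (Oct 8).
Seoul is UTC+9:00, so local arrival = 12:05 AM + 9:00 = 9:05 AM on Oct 8.

9:05 AM on October 8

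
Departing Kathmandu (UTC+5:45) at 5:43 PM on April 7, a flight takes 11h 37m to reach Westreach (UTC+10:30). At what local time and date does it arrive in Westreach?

10:05 AM on April 8

Convert departure to UTC: 5:43 PM − 5:45 = 11:58 AM UTC on Apr 7.
Add 11 hours and 37 minutes travel time → 11:35 PM UTC.
Westreach is UTC+10:30, so local arrival = 11:35 PM + 10:30 = 10:05 AM on Apr 8.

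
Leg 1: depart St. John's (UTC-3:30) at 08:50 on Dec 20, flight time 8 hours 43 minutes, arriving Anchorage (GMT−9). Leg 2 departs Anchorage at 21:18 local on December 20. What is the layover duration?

Convert departure to UTC: 08:50 + 3:30 = 12:20 UTC on Dec 20.
Add 8 hours and 43 minutes flight time → 21:03 UTC.
Anchorage is UTC−9:00, so local arrival = 21:03 − 9:00 = 12:03 on Dec 20.
Layover = 21:18 − 12:03 = 9 hours 15 minutes.

9 hours 15 minutes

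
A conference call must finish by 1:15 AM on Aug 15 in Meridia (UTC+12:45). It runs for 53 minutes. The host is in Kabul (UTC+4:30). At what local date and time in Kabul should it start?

Target end time in UTC: 1:15 AM − 12:45 = 12:30 PM on Aug 14.
Subtract 53 minutes → start 11:37 AM UTC on Aug 14.
Kabul is UTC+4:30: 11:37 AM + 4:30 = 4:07 PM on Aug 14.

4:07 PM on August 14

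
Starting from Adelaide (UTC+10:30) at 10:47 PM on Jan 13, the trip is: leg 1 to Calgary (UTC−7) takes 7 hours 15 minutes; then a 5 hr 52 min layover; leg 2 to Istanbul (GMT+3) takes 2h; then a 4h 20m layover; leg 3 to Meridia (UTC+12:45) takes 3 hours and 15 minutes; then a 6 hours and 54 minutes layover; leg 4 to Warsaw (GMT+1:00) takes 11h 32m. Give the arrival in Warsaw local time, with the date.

6:25 AM on Jan 15

Convert departure to UTC: 10:47 PM − 10:30 = 12:17 PM UTC on Jan 13.
Add 7 hours 15 minutes leg 1 → 7:32 PM UTC.
Add 5 hours and 52 minutes layover in Calgary → 1:24 AM UTC (Jan 14).
Add 2 hours leg 2 → 3:24 AM UTC.
Add 4 hours 20 minutes layover in Istanbul → 7:44 AM UTC.
Add 3 hours and 15 minutes leg 3 → 10:59 AM UTC.
Add 6 hours 54 minutes layover in Meridia → 5:53 PM UTC.
Add 11 hours and 32 minutes leg 4 → 5:25 AM UTC (Jan 15).
Warsaw is UTC+1:00, so local arrival = 5:25 AM + 1:00 = 6:25 AM on Jan 15.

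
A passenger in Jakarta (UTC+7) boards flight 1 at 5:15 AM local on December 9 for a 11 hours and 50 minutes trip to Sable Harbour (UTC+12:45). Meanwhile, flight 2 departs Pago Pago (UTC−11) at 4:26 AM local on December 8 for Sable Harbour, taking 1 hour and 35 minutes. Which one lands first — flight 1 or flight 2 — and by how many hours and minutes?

Flight 1 in UTC: 5:15 AM − 7:00 = 10:15 PM on Dec 8.
+11 hours 50 minutes → arrive 10:05 AM UTC on Dec 9.
Flight 2 in UTC: 4:26 AM + 11:00 = 3:26 PM on Dec 8.
+1 hour and 35 minutes → arrive 5:01 PM UTC on Dec 8.
Flight 2 lands earlier by 17 hours 4 minutes.

the second, by 17 hours 4 minutes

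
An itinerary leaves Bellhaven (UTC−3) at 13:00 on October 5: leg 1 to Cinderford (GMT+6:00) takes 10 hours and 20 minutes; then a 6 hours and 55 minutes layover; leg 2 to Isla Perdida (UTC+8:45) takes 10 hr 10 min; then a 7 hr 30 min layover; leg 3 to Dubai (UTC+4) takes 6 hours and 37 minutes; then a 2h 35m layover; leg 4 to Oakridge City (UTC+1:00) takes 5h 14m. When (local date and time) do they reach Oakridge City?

18:21 on October 7

Convert departure to UTC: 13:00 + 3:00 = 16:00 UTC on Oct 5.
Add 10 hours 20 minutes leg 1 → 02:20 UTC (Oct 6).
Add 6 hours and 55 minutes layover in Cinderford → 09:15 UTC.
Add 10 hours and 10 minutes leg 2 → 19:25 UTC.
Add 7 hours 30 minutes layover in Isla Perdida → 02:55 UTC (Oct 7).
Add 6 hours and 37 minutes leg 3 → 09:32 UTC.
Add 2 hours 35 minutes layover in Dubai → 12:07 UTC.
Add 5 hours 14 minutes leg 4 → 17:21 UTC.
Oakridge City is UTC+1:00, so local arrival = 17:21 + 1:00 = 18:21 on Oct 7.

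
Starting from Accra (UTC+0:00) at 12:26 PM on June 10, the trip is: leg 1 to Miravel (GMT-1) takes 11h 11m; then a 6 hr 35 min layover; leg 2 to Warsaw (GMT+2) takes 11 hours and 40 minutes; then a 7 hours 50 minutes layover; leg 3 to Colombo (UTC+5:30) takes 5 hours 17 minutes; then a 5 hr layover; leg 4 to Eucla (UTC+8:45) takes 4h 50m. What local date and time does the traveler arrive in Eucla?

Accra is at UTC+0, so departure is already 12:26 PM UTC on Jun 10.
Add 11 hours 11 minutes leg 1 → 11:37 PM UTC.
Add 6 hours and 35 minutes layover in Miravel → 6:12 AM UTC (Jun 11).
Add 11 hours and 40 minutes leg 2 → 5:52 PM UTC.
Add 7 hours 50 minutes layover in Warsaw → 1:42 AM UTC (Jun 12).
Add 5 hours and 17 minutes leg 3 → 6:59 AM UTC.
Add 5 hours layover in Colombo → 11:59 AM UTC.
Add 4 hours 50 minutes leg 4 → 4:49 PM UTC.
Eucla is UTC+8:45, so local arrival = 4:49 PM + 8:45 = 1:34 AM on Jun 13.

1:34 AM on June 13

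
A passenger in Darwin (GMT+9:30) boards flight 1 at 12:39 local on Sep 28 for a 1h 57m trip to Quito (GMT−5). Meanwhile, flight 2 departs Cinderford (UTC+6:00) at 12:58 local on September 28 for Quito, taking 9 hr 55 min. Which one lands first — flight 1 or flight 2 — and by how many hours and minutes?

the first, by 11 hours 47 minutes

Flight 1 in UTC: 12:39 − 9:30 = 03:09 on Sep 28.
+1 hour and 57 minutes → arrive 05:06 UTC on Sep 28.
Flight 2 in UTC: 12:58 − 6:00 = 06:58 on Sep 28.
+9 hours and 55 minutes → arrive 16:53 UTC on Sep 28.
Flight 1 lands earlier by 11 hours 47 minutes.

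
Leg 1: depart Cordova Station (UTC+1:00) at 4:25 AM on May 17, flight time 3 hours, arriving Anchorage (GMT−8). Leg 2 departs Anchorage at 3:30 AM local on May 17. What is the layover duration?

5 hours 5 minutes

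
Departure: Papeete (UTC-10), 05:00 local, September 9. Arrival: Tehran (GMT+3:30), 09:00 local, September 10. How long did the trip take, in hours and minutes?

14 hours 30 minutes

Departure in UTC: 05:00 + 10:00 = 15:00 on Sep 9.
Arrival in UTC: 09:00 − 3:30 = 05:30 on Sep 10.
Elapsed = 05:30 − 15:00 (+1 day) = 14 hours 30 minutes.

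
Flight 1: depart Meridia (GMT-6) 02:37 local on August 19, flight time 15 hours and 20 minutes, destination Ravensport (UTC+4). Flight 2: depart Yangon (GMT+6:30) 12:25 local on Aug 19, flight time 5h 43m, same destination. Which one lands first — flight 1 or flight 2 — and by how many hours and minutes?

the second, by 12 hours 19 minutes

Flight 1 in UTC: 02:37 + 6:00 = 08:37 on Aug 19.
+15 hours and 20 minutes → arrive 23:57 UTC on Aug 19.
Flight 2 in UTC: 12:25 − 6:30 = 05:55 on Aug 19.
+5 hours and 43 minutes → arrive 11:38 UTC on Aug 19.
Flight 2 lands earlier by 12 hours 19 minutes.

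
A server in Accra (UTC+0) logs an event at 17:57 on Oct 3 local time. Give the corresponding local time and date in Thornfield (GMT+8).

Accra is UTC+0 so that is 17:57 UTC.
Thornfield is UTC+8:00: 17:57 + 8:00 = 01:57 on Oct 4.

01:57 on October 4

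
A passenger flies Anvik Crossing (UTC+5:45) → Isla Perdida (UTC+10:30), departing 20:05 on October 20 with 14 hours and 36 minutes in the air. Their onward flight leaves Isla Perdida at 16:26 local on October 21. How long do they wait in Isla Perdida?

1 hour

Convert departure to UTC: 20:05 − 5:45 = 14:20 UTC on Oct 20.
Add 14 hours and 36 minutes flight time → 04:56 UTC (Oct 21).
Isla Perdida is UTC+10:30, so local arrival = 04:56 + 10:30 = 15:26 on Oct 21.
Layover = 16:26 − 15:26 = 1 hour.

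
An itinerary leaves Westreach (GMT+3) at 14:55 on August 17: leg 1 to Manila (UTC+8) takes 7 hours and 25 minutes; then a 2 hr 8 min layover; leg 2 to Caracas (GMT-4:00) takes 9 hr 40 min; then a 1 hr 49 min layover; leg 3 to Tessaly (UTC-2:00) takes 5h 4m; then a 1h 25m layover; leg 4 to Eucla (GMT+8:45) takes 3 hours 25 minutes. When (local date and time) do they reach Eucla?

03:36 on Aug 19

Convert departure to UTC: 14:55 − 3:00 = 11:55 UTC on Aug 17.
Add 7 hours 25 minutes leg 1 → 19:20 UTC.
Add 2 hours 8 minutes layover in Manila → 21:28 UTC.
Add 9 hours and 40 minutes leg 2 → 07:08 UTC (Aug 18).
Add 1 hour and 49 minutes layover in Caracas → 08:57 UTC.
Add 5 hours 4 minutes leg 3 → 14:01 UTC.
Add 1 hour 25 minutes layover in Tessaly → 15:26 UTC.
Add 3 hours 25 minutes leg 4 → 18:51 UTC.
Eucla is UTC+8:45, so local arrival = 18:51 + 8:45 = 03:36 on Aug 19.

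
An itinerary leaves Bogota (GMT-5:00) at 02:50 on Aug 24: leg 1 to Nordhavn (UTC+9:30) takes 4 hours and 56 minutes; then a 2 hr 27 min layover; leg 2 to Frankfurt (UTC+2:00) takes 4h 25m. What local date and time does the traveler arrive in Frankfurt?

21:38 on August 24

Convert departure to UTC: 02:50 + 5:00 = 07:50 UTC on Aug 24.
Add 4 hours and 56 minutes leg 1 → 12:46 UTC.
Add 2 hours and 27 minutes layover in Nordhavn → 15:13 UTC.
Add 4 hours and 25 minutes leg 2 → 19:38 UTC.
Frankfurt is UTC+2:00, so local arrival = 19:38 + 2:00 = 21:38 on Aug 24.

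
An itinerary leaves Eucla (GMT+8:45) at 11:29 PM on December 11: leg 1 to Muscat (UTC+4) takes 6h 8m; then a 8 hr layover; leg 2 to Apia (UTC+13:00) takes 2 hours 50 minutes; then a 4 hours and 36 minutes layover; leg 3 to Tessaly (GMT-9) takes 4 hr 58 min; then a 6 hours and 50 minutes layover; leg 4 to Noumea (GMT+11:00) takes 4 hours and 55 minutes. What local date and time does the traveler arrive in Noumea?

Convert departure to UTC: 11:29 PM − 8:45 = 2:44 PM UTC on Dec 11.
Add 6 hours and 8 minutes leg 1 → 8:52 PM UTC.
Add 8 hours layover in Muscat → 4:52 AM UTC (Dec 12).
Add 2 hours 50 minutes leg 2 → 7:42 AM UTC.
Add 4 hours and 36 minutes layover in Apia → 12:18 PM UTC.
Add 4 hours 58 minutes leg 3 → 5:16 PM UTC.
Add 6 hours and 50 minutes layover in Tessaly → 12:06 AM UTC (Dec 13).
Add 4 hours and 55 minutes leg 4 → 5:01 AM UTC.
Noumea is UTC+11:00, so local arrival = 5:01 AM + 11:00 = 4:01 PM on Dec 13.

4:01 PM on December 13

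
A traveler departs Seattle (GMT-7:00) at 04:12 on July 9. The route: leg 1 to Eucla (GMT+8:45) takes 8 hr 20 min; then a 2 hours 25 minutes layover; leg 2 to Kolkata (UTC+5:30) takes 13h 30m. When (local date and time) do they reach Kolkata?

16:57 on Jul 10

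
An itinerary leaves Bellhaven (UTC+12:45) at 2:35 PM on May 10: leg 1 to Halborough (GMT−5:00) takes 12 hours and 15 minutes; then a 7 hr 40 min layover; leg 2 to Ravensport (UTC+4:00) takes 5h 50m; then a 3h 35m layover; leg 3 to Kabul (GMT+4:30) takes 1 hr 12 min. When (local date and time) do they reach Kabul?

Convert departure to UTC: 2:35 PM − 12:45 = 1:50 AM UTC on May 10.
Add 12 hours and 15 minutes leg 1 → 2:05 PM UTC.
Add 7 hours 40 minutes layover in Halborough → 9:45 PM UTC.
Add 5 hours and 50 minutes leg 2 → 3:35 AM UTC (May 11).
Add 3 hours and 35 minutes layover in Ravensport → 7:10 AM UTC.
Add 1 hour and 12 minutes leg 3 → 8:22 AM UTC.
Kabul is UTC+4:30, so local arrival = 8:22 AM + 4:30 = 12:52 PM on May 11.

12:52 PM on May 11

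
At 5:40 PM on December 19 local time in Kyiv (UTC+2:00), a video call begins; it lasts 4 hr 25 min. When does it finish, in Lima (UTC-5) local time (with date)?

3:05 PM on December 19

Convert start to UTC: 5:40 PM − 2:00 = 3:40 PM UTC on Dec 19.
Add 4 hours 25 minutes duration → 8:05 PM UTC.
Lima is UTC−5:00, so local end time = 8:05 PM − 5:00 = 3:05 PM on Dec 19.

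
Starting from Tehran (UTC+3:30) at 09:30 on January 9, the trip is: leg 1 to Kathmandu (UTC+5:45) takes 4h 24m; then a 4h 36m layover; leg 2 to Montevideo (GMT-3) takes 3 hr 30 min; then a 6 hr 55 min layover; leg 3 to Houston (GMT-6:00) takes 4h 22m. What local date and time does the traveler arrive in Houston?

23:47 on Jan 9

Convert departure to UTC: 09:30 − 3:30 = 06:00 UTC on Jan 9.
Add 4 hours 24 minutes leg 1 → 10:24 UTC.
Add 4 hours 36 minutes layover in Kathmandu → 15:00 UTC.
Add 3 hours and 30 minutes leg 2 → 18:30 UTC.
Add 6 hours and 55 minutes layover in Montevideo → 01:25 UTC (Jan 10).
Add 4 hours and 22 minutes leg 3 → 05:47 UTC.
Houston is UTC−6:00, so local arrival = 05:47 − 6:00 = 23:47 on Jan 9.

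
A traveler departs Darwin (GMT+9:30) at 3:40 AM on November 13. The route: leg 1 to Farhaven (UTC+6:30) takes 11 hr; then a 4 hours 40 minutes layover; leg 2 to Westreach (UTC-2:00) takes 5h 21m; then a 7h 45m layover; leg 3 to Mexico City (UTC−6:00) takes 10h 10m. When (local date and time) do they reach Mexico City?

Convert departure to UTC: 3:40 AM − 9:30 = 6:10 PM UTC on Nov 12.
Add 11 hours leg 1 → 5:10 AM UTC (Nov 13).
Add 4 hours 40 minutes layover in Farhaven → 9:50 AM UTC.
Add 5 hours and 21 minutes leg 2 → 3:11 PM UTC.
Add 7 hours and 45 minutes layover in Westreach → 10:56 PM UTC.
Add 10 hours and 10 minutes leg 3 → 9:06 AM UTC (Nov 14).
Mexico City is UTC−6:00, so local arrival = 9:06 AM − 6:00 = 3:06 AM on Nov 14.

3:06 AM on November 14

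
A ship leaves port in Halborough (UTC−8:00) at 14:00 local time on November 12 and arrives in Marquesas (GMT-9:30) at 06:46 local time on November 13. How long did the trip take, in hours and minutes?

Departure in UTC: 14:00 + 8:00 = 22:00 on Nov 12.
Arrival in UTC: 06:46 + 9:30 = 16:16 on Nov 13.
Elapsed = 16:16 − 22:00 (+1 day) = 18 hours 16 minutes.

18 hours 16 minutes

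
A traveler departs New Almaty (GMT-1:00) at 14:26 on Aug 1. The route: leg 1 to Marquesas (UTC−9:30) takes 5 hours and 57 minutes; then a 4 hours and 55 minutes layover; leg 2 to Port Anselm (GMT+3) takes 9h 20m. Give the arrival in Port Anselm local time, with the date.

14:38 on August 2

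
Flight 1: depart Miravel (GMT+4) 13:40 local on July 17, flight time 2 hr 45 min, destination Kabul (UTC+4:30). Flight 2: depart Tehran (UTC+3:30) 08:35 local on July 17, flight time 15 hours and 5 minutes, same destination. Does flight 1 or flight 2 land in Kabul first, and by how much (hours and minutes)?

Flight 1 in UTC: 13:40 − 4:00 = 09:40 on Jul 17.
+2 hours and 45 minutes → arrive 12:25 UTC on Jul 17.
Flight 2 in UTC: 08:35 − 3:30 = 05:05 on Jul 17.
+15 hours 5 minutes → arrive 20:10 UTC on Jul 17.
Flight 1 lands earlier by 7 hours 45 minutes.

the first, by 7 hours 45 minutes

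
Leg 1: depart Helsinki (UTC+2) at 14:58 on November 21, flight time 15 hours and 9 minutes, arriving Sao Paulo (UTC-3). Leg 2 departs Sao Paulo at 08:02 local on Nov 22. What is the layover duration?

Convert departure to UTC: 14:58 − 2:00 = 12:58 UTC on Nov 21.
Add 15 hours and 9 minutes flight time → 04:07 UTC (Nov 22).
Sao Paulo is UTC−3:00, so local arrival = 04:07 − 3:00 = 01:07 on Nov 22.
Layover = 08:02 − 01:07 = 6 hours 55 minutes.

6 hours 55 minutes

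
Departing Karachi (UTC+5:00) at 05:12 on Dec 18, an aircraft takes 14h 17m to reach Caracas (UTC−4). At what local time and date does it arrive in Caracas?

10:29 on December 18

Convert departure to UTC: 05:12 − 5:00 = 00:12 UTC on Dec 18.
Add 14 hours 17 minutes travel time → 14:29 UTC.
Caracas is UTC−4:00, so local arrival = 14:29 − 4:00 = 10:29 on Dec 18.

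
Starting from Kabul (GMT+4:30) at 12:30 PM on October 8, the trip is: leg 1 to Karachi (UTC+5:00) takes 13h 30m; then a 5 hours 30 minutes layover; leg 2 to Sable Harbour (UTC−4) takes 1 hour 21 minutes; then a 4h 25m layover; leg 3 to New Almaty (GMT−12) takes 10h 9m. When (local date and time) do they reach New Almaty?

6:55 AM on October 9

Convert departure to UTC: 12:30 PM − 4:30 = 8:00 AM UTC on Oct 8.
Add 13 hours 30 minutes leg 1 → 9:30 PM UTC.
Add 5 hours and 30 minutes layover in Karachi → 3:00 AM UTC (Oct 9).
Add 1 hour and 21 minutes leg 2 → 4:21 AM UTC.
Add 4 hours 25 minutes layover in Sable Harbour → 8:46 AM UTC.
Add 10 hours 9 minutes leg 3 → 6:55 PM UTC.
New Almaty is UTC−12:00, so local arrival = 6:55 PM − 12:00 = 6:55 AM on Oct 9.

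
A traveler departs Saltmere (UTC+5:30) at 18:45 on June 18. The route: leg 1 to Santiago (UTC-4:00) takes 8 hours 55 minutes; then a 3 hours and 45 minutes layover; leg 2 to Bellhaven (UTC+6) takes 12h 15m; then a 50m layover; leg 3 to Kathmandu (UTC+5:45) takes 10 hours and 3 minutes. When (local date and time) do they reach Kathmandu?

Convert departure to UTC: 18:45 − 5:30 = 13:15 UTC on Jun 18.
Add 8 hours and 55 minutes leg 1 → 22:10 UTC.
Add 3 hours and 45 minutes layover in Santiago → 01:55 UTC (Jun 19).
Add 12 hours and 15 minutes leg 2 → 14:10 UTC.
Add 50 minutes layover in Bellhaven → 15:00 UTC.
Add 10 hours 3 minutes leg 3 → 01:03 UTC (Jun 20).
Kathmandu is UTC+5:45, so local arrival = 01:03 + 5:45 = 06:48 on Jun 20.

06:48 on June 20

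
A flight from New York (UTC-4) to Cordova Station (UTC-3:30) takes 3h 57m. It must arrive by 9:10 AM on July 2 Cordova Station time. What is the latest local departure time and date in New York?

4:43 AM on July 2

Target arrival in UTC: 9:10 AM + 3:30 = 12:40 PM on Jul 2.
Subtract 3 hours 57 minutes → departure 8:43 AM UTC on Jul 2.
New York is UTC−4:00: 8:43 AM − 4:00 = 4:43 AM on Jul 2.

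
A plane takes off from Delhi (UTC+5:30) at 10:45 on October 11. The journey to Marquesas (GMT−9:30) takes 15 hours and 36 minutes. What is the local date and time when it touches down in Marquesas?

11:21 on October 11

Convert departure to UTC: 10:45 − 5:30 = 05:15 UTC on Oct 11.
Add 15 hours and 36 minutes travel time → 20:51 UTC.
Marquesas is UTC−9:30, so local arrival = 20:51 − 9:30 = 11:21 on Oct 11.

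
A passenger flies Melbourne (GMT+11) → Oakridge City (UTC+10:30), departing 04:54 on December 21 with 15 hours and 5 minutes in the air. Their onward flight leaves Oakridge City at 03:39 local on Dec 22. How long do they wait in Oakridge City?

Convert departure to UTC: 04:54 − 11:00 = 17:54 UTC on Dec 20.
Add 15 hours and 5 minutes flight time → 08:59 UTC (Dec 21).
Oakridge City is UTC+10:30, so local arrival = 08:59 + 10:30 = 19:29 on Dec 21.
Layover = 03:39 − 19:29 (+1 day) = 8 hours 10 minutes.

8 hours 10 minutes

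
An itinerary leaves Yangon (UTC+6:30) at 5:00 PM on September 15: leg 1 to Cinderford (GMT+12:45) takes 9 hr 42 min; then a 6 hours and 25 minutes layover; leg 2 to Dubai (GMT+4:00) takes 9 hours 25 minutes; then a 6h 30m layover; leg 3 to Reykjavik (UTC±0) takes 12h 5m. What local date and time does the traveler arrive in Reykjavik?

6:37 AM on September 17

Convert departure to UTC: 5:00 PM − 6:30 = 10:30 AM UTC on Sep 15.
Add 9 hours 42 minutes leg 1 → 8:12 PM UTC.
Add 6 hours and 25 minutes layover in Cinderford → 2:37 AM UTC (Sep 16).
Add 9 hours 25 minutes leg 2 → 12:02 PM UTC.
Add 6 hours 30 minutes layover in Dubai → 6:32 PM UTC.
Add 12 hours and 5 minutes leg 3 → 6:37 AM UTC (Sep 17).
Reykjavik is UTC+0, so local arrival is the same: 6:37 AM on Sep 17.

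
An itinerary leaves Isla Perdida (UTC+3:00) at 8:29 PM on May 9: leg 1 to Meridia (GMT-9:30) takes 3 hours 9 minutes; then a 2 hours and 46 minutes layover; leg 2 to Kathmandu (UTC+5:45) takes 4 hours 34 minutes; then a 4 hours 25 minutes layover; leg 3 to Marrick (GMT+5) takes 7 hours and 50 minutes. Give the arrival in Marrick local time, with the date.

Convert departure to UTC: 8:29 PM − 3:00 = 5:29 PM UTC on May 9.
Add 3 hours and 9 minutes leg 1 → 8:38 PM UTC.
Add 2 hours and 46 minutes layover in Meridia → 11:24 PM UTC.
Add 4 hours and 34 minutes leg 2 → 3:58 AM UTC (May 10).
Add 4 hours 25 minutes layover in Kathmandu → 8:23 AM UTC.
Add 7 hours 50 minutes leg 3 → 4:13 PM UTC.
Marrick is UTC+5:00, so local arrival = 4:13 PM + 5:00 = 9:13 PM on May 10.

9:13 PM on May 10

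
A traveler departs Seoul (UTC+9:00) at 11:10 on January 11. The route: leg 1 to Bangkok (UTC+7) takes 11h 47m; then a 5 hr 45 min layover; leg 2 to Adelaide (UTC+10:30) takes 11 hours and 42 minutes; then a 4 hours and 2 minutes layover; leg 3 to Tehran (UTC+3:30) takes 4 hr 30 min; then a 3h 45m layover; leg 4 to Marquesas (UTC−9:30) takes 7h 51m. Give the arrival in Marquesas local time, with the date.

18:02 on January 12

Convert departure to UTC: 11:10 − 9:00 = 02:10 UTC on Jan 11.
Add 11 hours 47 minutes leg 1 → 13:57 UTC.
Add 5 hours and 45 minutes layover in Bangkok → 19:42 UTC.
Add 11 hours 42 minutes leg 2 → 07:24 UTC (Jan 12).
Add 4 hours 2 minutes layover in Adelaide → 11:26 UTC.
Add 4 hours 30 minutes leg 3 → 15:56 UTC.
Add 3 hours and 45 minutes layover in Tehran → 19:41 UTC.
Add 7 hours 51 minutes leg 4 → 03:32 UTC (Jan 13).
Marquesas is UTC−9:30, so local arrival = 03:32 − 9:30 = 18:02 on Jan 12.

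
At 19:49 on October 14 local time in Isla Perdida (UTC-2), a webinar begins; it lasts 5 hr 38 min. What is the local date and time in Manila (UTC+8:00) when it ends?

Manila is 10:00 ahead of Isla Perdida.
After 5 hours and 38 minutes it is 01:27 (Oct 15) in Isla Perdida.
Shift by the zone difference: 01:27 + 10:00 = 11:27 on Oct 15 in Manila.

11:27 on Oct 15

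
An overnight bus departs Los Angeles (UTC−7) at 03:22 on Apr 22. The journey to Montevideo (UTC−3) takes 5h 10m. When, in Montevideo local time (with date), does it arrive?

12:32 on April 22

Montevideo is 4:00 ahead of Los Angeles.
After 5 hours 10 minutes it is 08:32 in Los Angeles.
Shift by the zone difference: 08:32 + 4:00 = 12:32 on Apr 22 in Montevideo.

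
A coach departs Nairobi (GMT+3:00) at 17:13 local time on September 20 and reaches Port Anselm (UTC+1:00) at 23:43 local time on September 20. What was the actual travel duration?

8 hours 30 minutes

Departure in UTC: 17:13 − 3:00 = 14:13 on Sep 20.
Arrival in UTC: 23:43 − 1:00 = 22:43 on Sep 20.
Elapsed = 22:43 − 14:13 = 8 hours 30 minutes.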